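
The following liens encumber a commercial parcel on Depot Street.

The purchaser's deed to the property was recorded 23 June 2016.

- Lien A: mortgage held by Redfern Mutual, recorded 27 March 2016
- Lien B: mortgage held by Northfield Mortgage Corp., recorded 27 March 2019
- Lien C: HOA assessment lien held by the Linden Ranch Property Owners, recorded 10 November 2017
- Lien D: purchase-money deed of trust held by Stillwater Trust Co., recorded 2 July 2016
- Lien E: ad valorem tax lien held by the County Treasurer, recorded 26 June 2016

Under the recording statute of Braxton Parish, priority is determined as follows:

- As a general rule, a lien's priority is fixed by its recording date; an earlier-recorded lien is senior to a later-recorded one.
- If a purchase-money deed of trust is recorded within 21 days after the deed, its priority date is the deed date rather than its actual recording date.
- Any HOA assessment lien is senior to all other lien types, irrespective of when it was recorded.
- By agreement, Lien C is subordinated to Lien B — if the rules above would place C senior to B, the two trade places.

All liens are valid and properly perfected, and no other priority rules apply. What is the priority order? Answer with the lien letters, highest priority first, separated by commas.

B, A, D, E, C

Adjusting effective dates: D relates back to the deed date 23 June 2016.
C is an HOA assessment lien and takes priority over every other lien.
The other liens, earliest effective date first: A (27 March 2016), D (23 June 2016), E (26 June 2016), B (27 March 2019).
Because C would otherwise rank above B, the subordination swaps them.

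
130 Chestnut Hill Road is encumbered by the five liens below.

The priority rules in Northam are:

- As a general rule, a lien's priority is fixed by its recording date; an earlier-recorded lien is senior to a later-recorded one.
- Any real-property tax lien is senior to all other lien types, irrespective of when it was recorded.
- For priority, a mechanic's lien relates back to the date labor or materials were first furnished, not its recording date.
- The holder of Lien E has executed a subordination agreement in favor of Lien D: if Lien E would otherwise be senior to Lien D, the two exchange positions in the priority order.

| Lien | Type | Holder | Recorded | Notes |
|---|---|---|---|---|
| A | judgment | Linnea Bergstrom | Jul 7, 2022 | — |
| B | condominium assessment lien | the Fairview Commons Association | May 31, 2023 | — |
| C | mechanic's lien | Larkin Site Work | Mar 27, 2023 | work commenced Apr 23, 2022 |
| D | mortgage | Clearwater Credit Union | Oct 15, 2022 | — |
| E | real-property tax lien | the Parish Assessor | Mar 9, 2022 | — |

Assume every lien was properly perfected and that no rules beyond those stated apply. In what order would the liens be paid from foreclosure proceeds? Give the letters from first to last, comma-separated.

D, C, A, E, B

Effective dates: C relates back to Apr 23, 2022 (work commenced).
As a real-property tax lien, E is senior to every other lien.
Ordering the rest by effective date: C (Apr 23, 2022), A (Jul 7, 2022), D (Oct 15, 2022), B (May 31, 2023).
Because E would otherwise rank above D, the subordination swaps them.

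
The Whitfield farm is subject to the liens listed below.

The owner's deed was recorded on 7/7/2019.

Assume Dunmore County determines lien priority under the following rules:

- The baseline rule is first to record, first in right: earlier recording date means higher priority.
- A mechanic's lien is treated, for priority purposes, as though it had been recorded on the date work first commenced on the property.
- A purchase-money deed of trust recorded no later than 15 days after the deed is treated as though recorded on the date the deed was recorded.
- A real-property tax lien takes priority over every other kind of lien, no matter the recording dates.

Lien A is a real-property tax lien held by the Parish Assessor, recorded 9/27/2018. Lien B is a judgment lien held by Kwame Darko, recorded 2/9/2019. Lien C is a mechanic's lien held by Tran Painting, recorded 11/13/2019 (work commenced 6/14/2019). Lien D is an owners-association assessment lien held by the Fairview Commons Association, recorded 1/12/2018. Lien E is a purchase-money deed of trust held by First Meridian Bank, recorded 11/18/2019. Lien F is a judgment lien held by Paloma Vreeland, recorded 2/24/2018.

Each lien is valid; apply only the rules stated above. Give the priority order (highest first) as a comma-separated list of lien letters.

A, D, F, B, C, E

Adjusting effective dates: C is treated as recorded 6/14/2019, the work-commencement date; E missed the 15-day window (134 days after the deed), so its recording date stands.
A is a real-property tax lien and takes priority over every other lien.
Ordering the rest by effective date: D (1/12/2018), F (2/24/2018), B (2/9/2019), C (6/14/2019), E (11/18/2019).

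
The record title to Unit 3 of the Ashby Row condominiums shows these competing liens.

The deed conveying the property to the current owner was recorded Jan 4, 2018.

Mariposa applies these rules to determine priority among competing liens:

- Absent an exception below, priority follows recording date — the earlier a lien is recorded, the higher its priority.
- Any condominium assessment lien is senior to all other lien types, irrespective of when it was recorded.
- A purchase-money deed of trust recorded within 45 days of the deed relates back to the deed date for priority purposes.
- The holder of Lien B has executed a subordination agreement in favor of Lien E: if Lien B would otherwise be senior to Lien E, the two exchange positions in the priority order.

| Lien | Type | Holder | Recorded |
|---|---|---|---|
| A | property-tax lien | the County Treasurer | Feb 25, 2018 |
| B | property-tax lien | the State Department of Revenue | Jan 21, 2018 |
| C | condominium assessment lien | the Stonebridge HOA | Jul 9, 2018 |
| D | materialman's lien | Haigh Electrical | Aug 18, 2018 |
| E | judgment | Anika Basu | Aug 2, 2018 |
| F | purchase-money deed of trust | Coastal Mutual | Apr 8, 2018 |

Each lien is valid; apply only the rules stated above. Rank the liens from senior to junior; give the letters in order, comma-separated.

First, effective dates: F missed the 45-day window (94 days after the deed), so its recording date stands.
C, as a condominium assessment lien, has superpriority and ranks first.
Among the remaining liens, by effective date: B (Jan 21, 2018), A (Feb 25, 2018), F (Apr 8, 2018), E (Aug 2, 2018), D (Aug 18, 2018).
B is senior to E before the subordination, so the two trade places.

C, E, A, F, B, D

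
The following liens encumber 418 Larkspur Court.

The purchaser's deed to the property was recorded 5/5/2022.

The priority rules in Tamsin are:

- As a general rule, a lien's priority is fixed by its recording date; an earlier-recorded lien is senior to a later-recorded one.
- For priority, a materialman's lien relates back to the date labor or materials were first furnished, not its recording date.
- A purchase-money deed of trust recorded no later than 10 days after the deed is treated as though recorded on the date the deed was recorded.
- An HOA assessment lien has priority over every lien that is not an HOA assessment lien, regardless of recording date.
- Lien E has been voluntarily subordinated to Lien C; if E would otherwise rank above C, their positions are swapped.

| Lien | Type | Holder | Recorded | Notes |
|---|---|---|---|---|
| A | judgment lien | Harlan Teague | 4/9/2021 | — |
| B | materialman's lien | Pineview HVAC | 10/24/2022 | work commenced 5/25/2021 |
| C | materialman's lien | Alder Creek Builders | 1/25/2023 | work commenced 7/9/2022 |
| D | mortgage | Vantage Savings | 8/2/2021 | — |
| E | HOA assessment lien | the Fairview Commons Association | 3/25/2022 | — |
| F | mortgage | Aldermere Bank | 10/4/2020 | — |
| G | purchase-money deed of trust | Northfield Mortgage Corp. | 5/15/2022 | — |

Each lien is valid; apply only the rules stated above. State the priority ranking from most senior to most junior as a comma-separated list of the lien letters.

Adjusting effective dates: B's effective date is 5/25/2021, when work began; C's effective date is 7/9/2022, when work began; G's effective date is the deed date, 5/5/2022.
E, as an HOA assessment lien, has superpriority and ranks first.
Ordering the rest by effective date: F (10/4/2020), A (4/9/2021), B (5/25/2021), D (8/2/2021), G (5/5/2022), C (7/9/2022).
Because E would otherwise rank above C, the subordination swaps them.

C, F, A, B, D, G, E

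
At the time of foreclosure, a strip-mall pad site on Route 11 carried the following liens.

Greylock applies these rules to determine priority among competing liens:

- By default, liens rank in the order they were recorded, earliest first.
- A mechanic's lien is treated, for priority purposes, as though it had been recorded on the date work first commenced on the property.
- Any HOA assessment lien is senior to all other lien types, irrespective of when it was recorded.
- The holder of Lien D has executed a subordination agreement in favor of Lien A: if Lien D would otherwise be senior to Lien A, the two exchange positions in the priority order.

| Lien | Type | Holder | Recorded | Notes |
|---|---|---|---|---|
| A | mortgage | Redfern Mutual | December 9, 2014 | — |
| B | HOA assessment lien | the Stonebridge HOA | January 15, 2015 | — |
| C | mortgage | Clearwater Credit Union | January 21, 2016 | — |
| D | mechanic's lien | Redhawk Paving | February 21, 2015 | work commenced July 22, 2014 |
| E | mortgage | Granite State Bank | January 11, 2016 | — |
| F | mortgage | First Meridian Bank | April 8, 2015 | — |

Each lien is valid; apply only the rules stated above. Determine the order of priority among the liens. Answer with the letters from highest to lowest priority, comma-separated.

Effective dates: D relates back to July 22, 2014 (work commenced).
B, as an HOA assessment lien, has superpriority and ranks first.
The other liens, earliest effective date first: D (July 22, 2014), A (December 9, 2014), F (April 8, 2015), E (January 11, 2016), C (January 21, 2016).
D is senior to A before the subordination, so the two trade places.

B, A, D, F, E, C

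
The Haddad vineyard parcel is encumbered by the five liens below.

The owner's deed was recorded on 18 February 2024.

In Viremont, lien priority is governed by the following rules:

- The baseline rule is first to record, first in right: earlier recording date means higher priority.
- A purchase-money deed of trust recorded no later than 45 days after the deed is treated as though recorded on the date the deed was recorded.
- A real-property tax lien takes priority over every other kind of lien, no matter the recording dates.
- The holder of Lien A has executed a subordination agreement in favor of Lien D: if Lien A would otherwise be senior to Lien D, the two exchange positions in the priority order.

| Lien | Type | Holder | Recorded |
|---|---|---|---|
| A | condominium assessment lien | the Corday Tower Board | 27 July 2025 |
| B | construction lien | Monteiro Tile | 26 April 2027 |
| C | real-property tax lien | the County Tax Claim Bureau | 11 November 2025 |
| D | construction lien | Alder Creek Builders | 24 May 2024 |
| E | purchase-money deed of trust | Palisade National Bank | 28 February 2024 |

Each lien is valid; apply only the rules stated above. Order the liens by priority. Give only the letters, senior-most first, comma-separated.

Effective dates: E's effective date is the deed date, 18 February 2024.
C is a real-property tax lien and takes priority over every other lien.
The other liens, earliest effective date first: E (18 February 2024), D (24 May 2024), A (27 July 2025), B (26 April 2027).
Since A is not senior to D, the subordination leaves the order unchanged.

C, E, D, A, B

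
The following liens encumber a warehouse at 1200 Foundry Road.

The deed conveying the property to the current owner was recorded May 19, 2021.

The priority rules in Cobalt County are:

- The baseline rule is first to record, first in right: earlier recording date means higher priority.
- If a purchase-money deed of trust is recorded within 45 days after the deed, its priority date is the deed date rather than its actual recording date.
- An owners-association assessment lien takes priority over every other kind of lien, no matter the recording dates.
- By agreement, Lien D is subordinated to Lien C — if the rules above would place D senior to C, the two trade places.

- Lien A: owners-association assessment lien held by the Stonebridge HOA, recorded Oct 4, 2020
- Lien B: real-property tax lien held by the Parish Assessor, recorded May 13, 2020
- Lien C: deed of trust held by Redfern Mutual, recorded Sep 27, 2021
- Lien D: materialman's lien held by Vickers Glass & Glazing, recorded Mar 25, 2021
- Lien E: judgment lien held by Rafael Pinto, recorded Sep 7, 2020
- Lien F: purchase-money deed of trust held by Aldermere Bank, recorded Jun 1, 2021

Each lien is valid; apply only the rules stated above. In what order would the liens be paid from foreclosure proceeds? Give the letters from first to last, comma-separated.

A, B, E, C, F, D

First, effective dates: F was recorded within the 45-day window, so its effective date is the deed date May 19, 2021.
A is an owners-association assessment lien, so it outranks all other liens regardless of date.
Remaining liens by effective date: B (May 13, 2020), E (Sep 7, 2020), D (Mar 25, 2021), F (May 19, 2021), C (Sep 27, 2021).
D is senior to C before the subordination, so the two trade places.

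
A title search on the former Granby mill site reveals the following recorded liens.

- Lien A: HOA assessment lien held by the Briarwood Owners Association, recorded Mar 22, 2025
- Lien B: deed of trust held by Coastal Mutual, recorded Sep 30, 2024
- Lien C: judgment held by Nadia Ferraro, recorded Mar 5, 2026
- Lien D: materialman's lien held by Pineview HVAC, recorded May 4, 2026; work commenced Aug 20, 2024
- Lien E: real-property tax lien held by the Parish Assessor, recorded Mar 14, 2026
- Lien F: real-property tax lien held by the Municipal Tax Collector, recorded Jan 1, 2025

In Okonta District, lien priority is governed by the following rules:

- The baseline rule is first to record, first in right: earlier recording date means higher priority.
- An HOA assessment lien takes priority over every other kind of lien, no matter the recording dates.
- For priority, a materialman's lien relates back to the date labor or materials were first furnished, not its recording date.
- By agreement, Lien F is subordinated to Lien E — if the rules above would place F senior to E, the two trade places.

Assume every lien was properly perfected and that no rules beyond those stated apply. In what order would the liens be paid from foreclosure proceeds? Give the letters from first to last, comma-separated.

Effective dates after the stated exceptions: D relates back to Aug 20, 2024 (work commenced).
A is an HOA assessment lien, so it outranks all other liens regardless of date.
The other liens, earliest effective date first: D (Aug 20, 2024), B (Sep 30, 2024), F (Jan 1, 2025), C (Mar 5, 2026), E (Mar 14, 2026).
Because F would otherwise rank above E, the subordination swaps them.

A, D, B, E, C, F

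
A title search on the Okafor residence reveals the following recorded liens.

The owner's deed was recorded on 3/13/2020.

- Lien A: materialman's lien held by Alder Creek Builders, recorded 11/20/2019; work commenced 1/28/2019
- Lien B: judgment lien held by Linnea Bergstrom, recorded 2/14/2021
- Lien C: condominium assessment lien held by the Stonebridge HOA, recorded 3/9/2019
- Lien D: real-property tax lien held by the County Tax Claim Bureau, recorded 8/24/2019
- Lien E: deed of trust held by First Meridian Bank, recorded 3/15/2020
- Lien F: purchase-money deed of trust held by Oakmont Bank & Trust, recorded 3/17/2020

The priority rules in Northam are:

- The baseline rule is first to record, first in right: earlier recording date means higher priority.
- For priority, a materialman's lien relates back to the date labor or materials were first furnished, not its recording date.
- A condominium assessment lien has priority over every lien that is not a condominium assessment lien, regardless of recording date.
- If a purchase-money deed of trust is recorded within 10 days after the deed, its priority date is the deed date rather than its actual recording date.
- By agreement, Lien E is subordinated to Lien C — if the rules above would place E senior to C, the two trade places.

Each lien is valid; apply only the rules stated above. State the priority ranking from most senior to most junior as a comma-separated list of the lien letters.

C, A, D, F, E, B

Effective dates: A's effective date is 1/28/2019, when work began; F's effective date is the deed date, 3/13/2020.
As a condominium assessment lien, C is senior to every other lien.
The other liens, earliest effective date first: A (1/28/2019), D (8/24/2019), F (3/13/2020), E (3/15/2020), B (2/14/2021).
E is already junior to C, so the subordination agreement changes nothing.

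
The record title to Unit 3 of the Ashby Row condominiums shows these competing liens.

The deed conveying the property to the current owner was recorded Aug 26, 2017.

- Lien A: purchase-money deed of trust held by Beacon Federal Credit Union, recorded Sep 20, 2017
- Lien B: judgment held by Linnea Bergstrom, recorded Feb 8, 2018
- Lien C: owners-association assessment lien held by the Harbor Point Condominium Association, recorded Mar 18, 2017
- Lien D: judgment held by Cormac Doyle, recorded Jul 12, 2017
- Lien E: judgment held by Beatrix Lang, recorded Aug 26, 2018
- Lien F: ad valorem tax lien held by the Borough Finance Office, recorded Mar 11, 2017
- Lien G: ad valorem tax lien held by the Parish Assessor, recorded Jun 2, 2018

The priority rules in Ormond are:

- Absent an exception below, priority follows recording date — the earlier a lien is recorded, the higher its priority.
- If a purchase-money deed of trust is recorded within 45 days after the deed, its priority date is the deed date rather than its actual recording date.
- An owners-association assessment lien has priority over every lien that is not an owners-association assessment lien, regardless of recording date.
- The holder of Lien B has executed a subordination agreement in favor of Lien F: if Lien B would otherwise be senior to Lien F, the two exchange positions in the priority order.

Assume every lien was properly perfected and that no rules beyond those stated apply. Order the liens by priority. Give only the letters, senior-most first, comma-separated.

C, F, D, A, B, G, E

Adjusting effective dates: A was recorded within the 45-day window, so its effective date is the deed date Aug 26, 2017.
C is an owners-association assessment lien and takes priority over every other lien.
Among the remaining liens, by effective date: F (Mar 11, 2017), D (Jul 12, 2017), A (Aug 26, 2017), B (Feb 8, 2018), G (Jun 2, 2018), E (Aug 26, 2018).
B is already junior to F, so the subordination agreement changes nothing.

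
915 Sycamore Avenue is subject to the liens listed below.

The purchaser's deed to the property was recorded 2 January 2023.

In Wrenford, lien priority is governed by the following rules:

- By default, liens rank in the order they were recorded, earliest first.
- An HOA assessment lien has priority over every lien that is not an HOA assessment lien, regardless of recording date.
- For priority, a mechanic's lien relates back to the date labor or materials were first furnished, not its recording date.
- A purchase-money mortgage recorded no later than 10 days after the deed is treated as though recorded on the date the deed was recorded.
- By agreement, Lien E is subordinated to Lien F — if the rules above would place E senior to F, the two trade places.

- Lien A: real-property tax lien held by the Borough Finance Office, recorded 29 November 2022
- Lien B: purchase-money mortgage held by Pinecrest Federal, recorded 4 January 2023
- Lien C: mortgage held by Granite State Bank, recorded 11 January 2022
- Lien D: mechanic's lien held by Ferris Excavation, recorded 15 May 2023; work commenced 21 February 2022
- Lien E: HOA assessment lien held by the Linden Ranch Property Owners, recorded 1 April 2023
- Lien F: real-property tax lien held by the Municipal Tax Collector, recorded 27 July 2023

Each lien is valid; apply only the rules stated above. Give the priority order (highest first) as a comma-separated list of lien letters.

F, C, D, A, B, E

First, effective dates: B relates back to the deed date 2 January 2023; D relates back to 21 February 2022 (work commenced).
E, as an HOA assessment lien, has superpriority and ranks first.
Ordering the rest by effective date: C (11 January 2022), D (21 February 2022), A (29 November 2022), B (2 January 2023), F (27 July 2023).
Because E would otherwise rank above F, the subordination swaps them.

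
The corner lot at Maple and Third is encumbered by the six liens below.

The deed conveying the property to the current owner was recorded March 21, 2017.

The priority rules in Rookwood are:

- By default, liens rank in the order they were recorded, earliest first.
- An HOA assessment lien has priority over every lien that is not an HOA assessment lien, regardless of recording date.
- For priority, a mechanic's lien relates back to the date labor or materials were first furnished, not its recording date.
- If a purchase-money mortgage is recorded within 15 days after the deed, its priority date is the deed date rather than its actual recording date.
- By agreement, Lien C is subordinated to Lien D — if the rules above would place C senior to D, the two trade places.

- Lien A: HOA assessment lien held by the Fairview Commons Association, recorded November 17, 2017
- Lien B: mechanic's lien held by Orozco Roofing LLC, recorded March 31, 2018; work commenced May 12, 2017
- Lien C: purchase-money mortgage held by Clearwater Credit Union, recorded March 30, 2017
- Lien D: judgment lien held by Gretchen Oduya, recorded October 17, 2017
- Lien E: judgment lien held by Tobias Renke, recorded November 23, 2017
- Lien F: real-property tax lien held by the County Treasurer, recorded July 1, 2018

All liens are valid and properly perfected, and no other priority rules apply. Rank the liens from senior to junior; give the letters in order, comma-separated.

Adjusting effective dates: B relates back to May 12, 2017 (work commenced); C was recorded within the 15-day window, so its effective date is the deed date March 21, 2017.
A, as an HOA assessment lien, has superpriority and ranks first.
The other liens, earliest effective date first: C (March 21, 2017), B (May 12, 2017), D (October 17, 2017), E (November 23, 2017), F (July 1, 2018).
Because C would otherwise rank above D, the subordination swaps them.

A, D, B, C, E, F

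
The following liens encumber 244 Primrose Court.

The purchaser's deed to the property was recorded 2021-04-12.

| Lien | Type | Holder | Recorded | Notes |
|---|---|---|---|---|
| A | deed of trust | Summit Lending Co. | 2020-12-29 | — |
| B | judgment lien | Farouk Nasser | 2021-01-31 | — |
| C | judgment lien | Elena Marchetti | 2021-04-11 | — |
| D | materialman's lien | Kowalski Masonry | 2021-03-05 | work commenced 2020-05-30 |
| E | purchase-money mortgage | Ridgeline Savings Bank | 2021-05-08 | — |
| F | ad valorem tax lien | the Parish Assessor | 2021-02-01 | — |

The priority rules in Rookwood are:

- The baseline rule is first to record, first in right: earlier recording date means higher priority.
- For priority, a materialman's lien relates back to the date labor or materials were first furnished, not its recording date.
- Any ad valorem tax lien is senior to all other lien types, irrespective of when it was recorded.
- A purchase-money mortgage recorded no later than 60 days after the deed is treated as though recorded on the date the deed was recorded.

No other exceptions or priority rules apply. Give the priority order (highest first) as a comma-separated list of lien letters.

First, effective dates: D relates back to 2020-05-30 (work commenced); E was recorded within the 60-day window, so its effective date is the deed date 2021-04-12.
F, as an ad valorem tax lien, has superpriority and ranks first.
Among the remaining liens, by effective date: D (2020-05-30), A (2020-12-29), B (2021-01-31), C (2021-04-11), E (2021-04-12).

F, D, A, B, C, E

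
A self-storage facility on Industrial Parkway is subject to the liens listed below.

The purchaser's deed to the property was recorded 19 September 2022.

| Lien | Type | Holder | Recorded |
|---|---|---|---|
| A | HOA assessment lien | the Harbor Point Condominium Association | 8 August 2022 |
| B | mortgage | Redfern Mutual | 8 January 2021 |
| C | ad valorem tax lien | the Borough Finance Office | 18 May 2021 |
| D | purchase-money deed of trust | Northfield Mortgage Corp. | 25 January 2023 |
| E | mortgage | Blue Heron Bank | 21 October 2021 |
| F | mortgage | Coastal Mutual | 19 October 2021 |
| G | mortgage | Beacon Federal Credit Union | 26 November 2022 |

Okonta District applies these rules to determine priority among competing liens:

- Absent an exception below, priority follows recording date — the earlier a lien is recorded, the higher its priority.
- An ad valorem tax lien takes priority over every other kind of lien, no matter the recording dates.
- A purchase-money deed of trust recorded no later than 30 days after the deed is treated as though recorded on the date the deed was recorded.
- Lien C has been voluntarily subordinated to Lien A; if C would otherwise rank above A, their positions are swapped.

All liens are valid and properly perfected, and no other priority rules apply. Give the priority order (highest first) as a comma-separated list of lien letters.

First, effective dates: D was recorded 128 days after the deed — beyond 30 days — so no relation-back applies.
As an ad valorem tax lien, C is senior to every other lien.
Remaining liens by effective date: B (8 January 2021), F (19 October 2021), E (21 October 2021), A (8 August 2022), G (26 November 2022), D (25 January 2023).
C would otherwise be senior to A, so under the subordination agreement C and A exchange positions.

A, B, F, E, C, G, D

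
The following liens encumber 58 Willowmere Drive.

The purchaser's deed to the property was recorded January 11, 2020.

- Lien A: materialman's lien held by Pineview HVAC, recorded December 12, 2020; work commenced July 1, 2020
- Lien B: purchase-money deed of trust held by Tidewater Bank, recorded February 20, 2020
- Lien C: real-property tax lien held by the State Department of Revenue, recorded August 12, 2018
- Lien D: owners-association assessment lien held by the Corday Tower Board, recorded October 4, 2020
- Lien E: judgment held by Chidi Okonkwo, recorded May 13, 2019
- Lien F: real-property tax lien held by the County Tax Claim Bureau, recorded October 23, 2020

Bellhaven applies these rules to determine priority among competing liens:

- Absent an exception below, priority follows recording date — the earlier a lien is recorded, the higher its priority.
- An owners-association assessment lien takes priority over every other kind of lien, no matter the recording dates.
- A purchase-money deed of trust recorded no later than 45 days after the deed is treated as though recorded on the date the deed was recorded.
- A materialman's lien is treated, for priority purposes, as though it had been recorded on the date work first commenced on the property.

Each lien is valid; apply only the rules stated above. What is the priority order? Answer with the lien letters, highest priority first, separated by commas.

Effective dates: A relates back to July 1, 2020 (work commenced); B relates back to the deed date January 11, 2020.
D is an owners-association assessment lien, so it outranks all other liens regardless of date.
Ordering the rest by effective date: C (August 12, 2018), E (May 13, 2019), B (January 11, 2020), A (July 1, 2020), F (October 23, 2020).

D, C, E, B, A, F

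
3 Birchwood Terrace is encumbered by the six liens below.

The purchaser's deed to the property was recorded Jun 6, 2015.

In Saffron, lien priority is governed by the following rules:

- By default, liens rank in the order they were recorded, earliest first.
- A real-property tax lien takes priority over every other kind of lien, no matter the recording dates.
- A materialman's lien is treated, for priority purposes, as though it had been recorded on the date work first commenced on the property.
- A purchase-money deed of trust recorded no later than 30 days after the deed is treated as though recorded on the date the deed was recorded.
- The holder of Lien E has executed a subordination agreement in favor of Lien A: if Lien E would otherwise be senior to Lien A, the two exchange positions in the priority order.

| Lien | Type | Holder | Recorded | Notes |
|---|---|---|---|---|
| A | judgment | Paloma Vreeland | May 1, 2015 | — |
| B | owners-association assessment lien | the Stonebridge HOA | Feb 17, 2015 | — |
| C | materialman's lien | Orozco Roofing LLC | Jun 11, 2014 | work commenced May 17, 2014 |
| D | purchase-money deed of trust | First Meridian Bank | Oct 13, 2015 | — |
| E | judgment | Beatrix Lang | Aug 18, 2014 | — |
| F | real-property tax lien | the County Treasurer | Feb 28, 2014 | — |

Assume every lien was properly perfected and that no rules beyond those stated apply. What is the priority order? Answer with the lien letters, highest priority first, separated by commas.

F, C, A, B, E, D

First, effective dates: C relates back to May 17, 2014 (work commenced); D was recorded 129 days after the deed — beyond 30 days — so no relation-back applies.
F is a real-property tax lien and takes priority over every other lien.
Ordering the rest by effective date: C (May 17, 2014), E (Aug 18, 2014), B (Feb 17, 2015), A (May 1, 2015), D (Oct 13, 2015).
E would otherwise be senior to A, so under the subordination agreement E and A exchange positions.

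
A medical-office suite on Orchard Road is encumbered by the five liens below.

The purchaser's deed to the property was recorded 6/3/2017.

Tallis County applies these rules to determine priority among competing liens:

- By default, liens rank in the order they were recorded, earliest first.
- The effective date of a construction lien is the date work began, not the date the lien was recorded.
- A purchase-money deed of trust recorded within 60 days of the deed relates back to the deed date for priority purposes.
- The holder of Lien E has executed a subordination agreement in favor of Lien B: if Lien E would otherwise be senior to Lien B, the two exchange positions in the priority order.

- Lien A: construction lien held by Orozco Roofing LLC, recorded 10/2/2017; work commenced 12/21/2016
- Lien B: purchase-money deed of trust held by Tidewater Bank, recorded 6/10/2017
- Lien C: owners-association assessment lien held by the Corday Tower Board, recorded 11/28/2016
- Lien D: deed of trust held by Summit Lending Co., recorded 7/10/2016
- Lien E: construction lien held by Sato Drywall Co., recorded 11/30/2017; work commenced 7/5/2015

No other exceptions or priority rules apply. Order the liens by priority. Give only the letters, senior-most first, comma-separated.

First, effective dates: A is treated as recorded 12/21/2016, the work-commencement date; B's effective date is the deed date, 6/3/2017; E is treated as recorded 7/5/2015, the work-commencement date.
Sorted by effective date: E (7/5/2015), D (7/10/2016), C (11/28/2016), A (12/21/2016), B (6/3/2017).
The subordination applies — E was senior to B — so E and B swap.

B, D, C, A, E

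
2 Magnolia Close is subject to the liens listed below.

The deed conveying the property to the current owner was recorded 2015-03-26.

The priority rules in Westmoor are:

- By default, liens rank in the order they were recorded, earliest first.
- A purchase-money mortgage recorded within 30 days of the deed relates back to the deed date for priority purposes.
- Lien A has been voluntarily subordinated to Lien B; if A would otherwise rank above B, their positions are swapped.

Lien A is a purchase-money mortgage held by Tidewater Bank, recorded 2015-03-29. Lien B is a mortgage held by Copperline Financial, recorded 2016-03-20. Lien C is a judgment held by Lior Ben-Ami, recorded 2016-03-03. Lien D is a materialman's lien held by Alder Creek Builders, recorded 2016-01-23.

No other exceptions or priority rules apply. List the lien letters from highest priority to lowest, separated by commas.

Effective dates: A was recorded within the 30-day window, so its effective date is the deed date 2015-03-26.
By effective date, earliest first: A (2015-03-26), D (2016-01-23), C (2016-03-03), B (2016-03-20).
A is senior to B before the subordination, so the two trade places.

B, D, C, A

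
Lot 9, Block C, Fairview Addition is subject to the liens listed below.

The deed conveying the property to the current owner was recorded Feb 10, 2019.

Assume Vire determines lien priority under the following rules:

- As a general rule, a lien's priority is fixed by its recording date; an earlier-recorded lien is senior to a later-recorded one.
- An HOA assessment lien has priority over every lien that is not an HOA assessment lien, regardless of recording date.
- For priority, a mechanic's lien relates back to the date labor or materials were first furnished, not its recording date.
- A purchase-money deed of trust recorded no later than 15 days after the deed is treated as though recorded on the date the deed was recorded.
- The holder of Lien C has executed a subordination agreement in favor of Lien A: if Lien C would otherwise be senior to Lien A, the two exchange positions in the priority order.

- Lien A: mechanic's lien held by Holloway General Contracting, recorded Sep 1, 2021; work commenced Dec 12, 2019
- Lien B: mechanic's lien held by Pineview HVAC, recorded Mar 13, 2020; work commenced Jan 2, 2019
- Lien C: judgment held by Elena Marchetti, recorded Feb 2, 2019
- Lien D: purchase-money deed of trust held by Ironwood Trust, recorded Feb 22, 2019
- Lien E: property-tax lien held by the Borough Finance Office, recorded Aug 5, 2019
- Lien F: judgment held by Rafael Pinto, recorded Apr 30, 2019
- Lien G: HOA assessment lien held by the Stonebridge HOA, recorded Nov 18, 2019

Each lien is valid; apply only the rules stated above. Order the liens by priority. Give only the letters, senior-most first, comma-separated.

G, B, A, D, F, E, C

Adjusting effective dates: A's effective date is Dec 12, 2019, when work began; B's effective date is Jan 2, 2019, when work began; D's effective date is the deed date, Feb 10, 2019.
G, as an HOA assessment lien, has superpriority and ranks first.
Remaining liens by effective date: B (Jan 2, 2019), C (Feb 2, 2019), D (Feb 10, 2019), F (Apr 30, 2019), E (Aug 5, 2019), A (Dec 12, 2019).
The subordination applies — C was senior to A — so C and A swap.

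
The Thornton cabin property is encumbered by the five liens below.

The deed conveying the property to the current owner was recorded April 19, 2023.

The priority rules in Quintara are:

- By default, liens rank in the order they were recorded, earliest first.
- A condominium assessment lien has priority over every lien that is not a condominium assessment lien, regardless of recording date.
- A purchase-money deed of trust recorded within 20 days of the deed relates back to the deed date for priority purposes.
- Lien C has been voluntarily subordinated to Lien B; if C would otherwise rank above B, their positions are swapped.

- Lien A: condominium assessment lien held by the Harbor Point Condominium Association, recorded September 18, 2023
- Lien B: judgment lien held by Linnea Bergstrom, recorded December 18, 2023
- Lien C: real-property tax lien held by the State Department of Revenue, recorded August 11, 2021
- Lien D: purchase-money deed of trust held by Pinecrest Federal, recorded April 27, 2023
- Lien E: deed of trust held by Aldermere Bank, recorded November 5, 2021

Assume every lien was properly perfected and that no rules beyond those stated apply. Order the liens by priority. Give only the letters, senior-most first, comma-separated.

A, B, E, D, C

First, effective dates: D relates back to the deed date April 19, 2023.
A, as a condominium assessment lien, has superpriority and ranks first.
Ordering the rest by effective date: C (August 11, 2021), E (November 5, 2021), D (April 19, 2023), B (December 18, 2023).
The subordination applies — C was senior to B — so C and B swap.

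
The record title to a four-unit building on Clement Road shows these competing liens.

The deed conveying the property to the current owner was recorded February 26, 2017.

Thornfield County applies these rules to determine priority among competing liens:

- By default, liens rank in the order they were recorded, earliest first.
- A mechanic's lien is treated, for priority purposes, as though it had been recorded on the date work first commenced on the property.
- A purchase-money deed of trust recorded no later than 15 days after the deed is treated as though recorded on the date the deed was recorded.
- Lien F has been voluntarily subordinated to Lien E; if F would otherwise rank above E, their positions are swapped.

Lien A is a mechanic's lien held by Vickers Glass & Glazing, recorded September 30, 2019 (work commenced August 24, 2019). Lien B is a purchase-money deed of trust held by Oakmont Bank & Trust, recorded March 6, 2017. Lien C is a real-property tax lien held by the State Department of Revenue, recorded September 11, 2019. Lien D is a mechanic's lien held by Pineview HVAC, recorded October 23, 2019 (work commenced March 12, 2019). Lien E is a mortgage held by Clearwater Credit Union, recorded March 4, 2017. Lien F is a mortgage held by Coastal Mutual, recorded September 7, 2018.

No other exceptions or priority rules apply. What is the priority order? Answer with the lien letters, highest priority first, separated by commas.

B, E, F, D, A, C

Effective dates: A is treated as recorded August 24, 2019, the work-commencement date; B relates back to the deed date February 26, 2017; D's effective date is March 12, 2019, when work began.
Ordering by effective date: B (February 26, 2017), E (March 4, 2017), F (September 7, 2018), D (March 12, 2019), A (August 24, 2019), C (September 11, 2019).
Since F is not senior to E, the subordination leaves the order unchanged.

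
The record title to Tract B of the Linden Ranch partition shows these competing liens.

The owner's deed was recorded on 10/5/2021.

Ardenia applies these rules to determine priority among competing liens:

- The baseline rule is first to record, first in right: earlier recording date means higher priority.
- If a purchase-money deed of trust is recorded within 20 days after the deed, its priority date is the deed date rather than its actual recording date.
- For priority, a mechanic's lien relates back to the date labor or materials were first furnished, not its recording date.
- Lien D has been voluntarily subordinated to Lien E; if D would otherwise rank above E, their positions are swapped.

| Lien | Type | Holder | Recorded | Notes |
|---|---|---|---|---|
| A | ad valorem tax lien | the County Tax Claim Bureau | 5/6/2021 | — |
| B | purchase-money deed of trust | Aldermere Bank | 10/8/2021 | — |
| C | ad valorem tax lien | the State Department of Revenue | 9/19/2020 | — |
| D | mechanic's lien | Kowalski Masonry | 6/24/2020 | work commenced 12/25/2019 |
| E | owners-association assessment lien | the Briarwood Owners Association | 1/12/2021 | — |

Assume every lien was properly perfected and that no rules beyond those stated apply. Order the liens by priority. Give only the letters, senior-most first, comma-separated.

Effective dates after the stated exceptions: B relates back to the deed date 10/5/2021; D is treated as recorded 12/25/2019, the work-commencement date.
Ordering by effective date: D (12/25/2019), C (9/19/2020), E (1/12/2021), A (5/6/2021), B (10/5/2021).
D would otherwise be senior to E, so under the subordination agreement D and E exchange positions.

E, C, D, A, B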